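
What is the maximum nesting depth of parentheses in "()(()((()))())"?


Input: "()(()((()))())"
Tracking depth:
  Position 0 '(': depth becomes 1
  Position 1 ')': depth becomes 0
  Position 2 '(': depth becomes 1
  Position 3 '(': depth becomes 2
  Position 4 ')': depth becomes 1
  Position 5 '(': depth becomes 2
  Position 6 '(': depth becomes 3
  Position 7 '(': depth becomes 4
  Position 8 ')': depth becomes 3
  Position 9 ')': depth becomes 2
  Position 10 ')': depth becomes 1
  Position 11 '(': depth becomes 2
  Position 12 ')': depth becomes 1
  Position 13 ')': depth becomes 0
Maximum depth reached: 4

4


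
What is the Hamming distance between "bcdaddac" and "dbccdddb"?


Comparing "bcdaddac" and "dbccdddb" position by position:
  Position 0: 'b' vs 'd' => differ
  Position 1: 'c' vs 'b' => differ
  Position 2: 'd' vs 'c' => differ
  Position 3: 'a' vs 'c' => differ
  Position 4: 'd' vs 'd' => same
  Position 5: 'd' vs 'd' => same
  Position 6: 'a' vs 'd' => differ
  Position 7: 'c' vs 'b' => differ
Total differences (Hamming distance): 6

6


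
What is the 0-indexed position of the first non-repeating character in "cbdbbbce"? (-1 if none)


Input: cbdbbbce
Character frequencies:
  'b': 4
  'c': 2
  'd': 1
  'e': 1
Scanning left to right for freq == 1:
  Position 0 ('c'): freq=2, skip
  Position 1 ('b'): freq=4, skip
  Position 2 ('d'): unique! => answer = 2

2


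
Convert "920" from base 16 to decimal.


Input: "920" in base 16
Positional expansion:
  Digit '9' (value 9) x 16^2 = 2304
  Digit '2' (value 2) x 16^1 = 32
  Digit '0' (value 0) x 16^0 = 0
Sum = 2336

2336


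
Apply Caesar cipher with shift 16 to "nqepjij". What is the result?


Caesar cipher: shift "nqepjij" by 16
  'n' (pos 13) + 16 = pos 3 = 'd'
  'q' (pos 16) + 16 = pos 6 = 'g'
  'e' (pos 4) + 16 = pos 20 = 'u'
  'p' (pos 15) + 16 = pos 5 = 'f'
  'j' (pos 9) + 16 = pos 25 = 'z'
  'i' (pos 8) + 16 = pos 24 = 'y'
  'j' (pos 9) + 16 = pos 25 = 'z'
Result: dgufzyz

dgufzyz


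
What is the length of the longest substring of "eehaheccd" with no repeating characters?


Input: "eehaheccd"
Sliding window (track last position of each char):
  Position 0 ('e'): window [0,0] length 1 -- new best
  Position 1 ('e'): repeat (last at 0), move window start to 1
  Position 1 ('e'): window [1,1] length 1
  Position 2 ('h'): window [1,2] length 2 -- new best
  Position 3 ('a'): window [1,3] length 3 -- new best
  Position 4 ('h'): repeat (last at 2), move window start to 3
  Position 4 ('h'): window [3,4] length 2
  Position 5 ('e'): window [3,5] length 3
  Position 6 ('c'): window [3,6] length 4 -- new best
  Position 7 ('c'): repeat (last at 6), move window start to 7
  Position 7 ('c'): window [7,7] length 1
  Position 8 ('d'): window [7,8] length 2
Longest substring with no repeats: "ahec" with length 4

4


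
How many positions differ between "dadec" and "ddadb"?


Comparing "dadec" and "ddadb" position by position:
  Position 0: 'd' vs 'd' => same
  Position 1: 'a' vs 'd' => DIFFER
  Position 2: 'd' vs 'a' => DIFFER
  Position 3: 'e' vs 'd' => DIFFER
  Position 4: 'c' vs 'b' => DIFFER
Positions that differ: 4

4


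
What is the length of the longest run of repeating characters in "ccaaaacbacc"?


Input: "ccaaaacbacc"
Scanning for longest run:
  Position 1 ('c'): continues run of 'c', length=2
  Position 2 ('a'): new char, reset run to 1
  Position 3 ('a'): continues run of 'a', length=2
  Position 4 ('a'): continues run of 'a', length=3
  Position 5 ('a'): continues run of 'a', length=4
  Position 6 ('c'): new char, reset run to 1
  Position 7 ('b'): new char, reset run to 1
  Position 8 ('a'): new char, reset run to 1
  Position 9 ('c'): new char, reset run to 1
  Position 10 ('c'): continues run of 'c', length=2
Longest run: 'a' with length 4

4


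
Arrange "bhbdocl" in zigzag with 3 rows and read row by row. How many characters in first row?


Zigzag "bhbdocl" into 3 rows:
Placing characters:
  'b' => row 0
  'h' => row 1
  'b' => row 2
  'd' => row 1
  'o' => row 0
  'c' => row 1
  'l' => row 2
Rows:
  Row 0: "bo"
  Row 1: "hdc"
  Row 2: "bl"
First row length: 2

2


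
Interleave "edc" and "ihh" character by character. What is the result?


Interleaving "edc" and "ihh":
  Position 0: 'e' from first, 'i' from second => "ei"
  Position 1: 'd' from first, 'h' from second => "dh"
  Position 2: 'c' from first, 'h' from second => "ch"
Result: eidhch

eidhch


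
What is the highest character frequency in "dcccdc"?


Input: dcccdc
Character counts:
  'c': 4
  'd': 2
Maximum frequency: 4

4


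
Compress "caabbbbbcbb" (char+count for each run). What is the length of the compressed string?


Input: caabbbbbcbb
Runs:
  'c' x 1 => "c1"
  'a' x 2 => "a2"
  'b' x 5 => "b5"
  'c' x 1 => "c1"
  'b' x 2 => "b2"
Compressed: "c1a2b5c1b2"
Compressed length: 10

10


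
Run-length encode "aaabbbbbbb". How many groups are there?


Input: aaabbbbbbb
Scanning for consecutive runs:
  Group 1: 'a' x 3 (positions 0-2)
  Group 2: 'b' x 7 (positions 3-9)
Total groups: 2

2


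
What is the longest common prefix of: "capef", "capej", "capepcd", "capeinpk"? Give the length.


Words: capef, capej, capepcd, capeinpk
  Position 0: all 'c' => match
  Position 1: all 'a' => match
  Position 2: all 'p' => match
  Position 3: all 'e' => match
  Position 4: ('f', 'j', 'p', 'i') => mismatch, stop
LCP = "cape" (length 4)

4


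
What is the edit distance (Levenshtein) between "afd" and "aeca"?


Computing edit distance: "afd" -> "aeca"
DP table:
           a    e    c    a
      0    1    2    3    4
  a   1    0    1    2    3
  f   2    1    1    2    3
  d   3    2    2    2    3
Edit distance = dp[3][4] = 3

3


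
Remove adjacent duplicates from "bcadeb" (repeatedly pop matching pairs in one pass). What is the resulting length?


Input: bcadeb
Stack-based adjacent duplicate removal:
  Read 'b': push. Stack: b
  Read 'c': push. Stack: bc
  Read 'a': push. Stack: bca
  Read 'd': push. Stack: bcad
  Read 'e': push. Stack: bcade
  Read 'b': push. Stack: bcadeb
Final stack: "bcadeb" (length 6)

6


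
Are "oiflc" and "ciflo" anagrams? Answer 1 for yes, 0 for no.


Strings: "oiflc", "ciflo"
Sorted first:  cfilo
Sorted second: cfilo
Sorted forms match => anagrams

1


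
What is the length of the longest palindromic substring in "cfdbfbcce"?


Input: "cfdbfbcce"
Checking substrings for palindromes:
  [3:6] "bfb" (len 3) => palindrome
  [6:8] "cc" (len 2) => palindrome
Longest palindromic substring: "bfb" with length 3

3


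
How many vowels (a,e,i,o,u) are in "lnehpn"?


Input: lnehpn
Checking each character:
  'l' at position 0: consonant
  'n' at position 1: consonant
  'e' at position 2: vowel (running total: 1)
  'h' at position 3: consonant
  'p' at position 4: consonant
  'n' at position 5: consonant
Total vowels: 1

1


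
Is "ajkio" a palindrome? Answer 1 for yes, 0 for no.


Input: ajkio
Reversed: oikja
  Compare pos 0 ('a') with pos 4 ('o'): MISMATCH
  Compare pos 1 ('j') with pos 3 ('i'): MISMATCH
Result: not a palindrome

0


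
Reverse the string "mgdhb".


Input: mgdhb
Reading characters right to left:
  Position 4: 'b'
  Position 3: 'h'
  Position 2: 'd'
  Position 1: 'g'
  Position 0: 'm'
Reversed: bhdgm

bhdgm


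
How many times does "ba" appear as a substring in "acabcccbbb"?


Searching for "ba" in "acabcccbbb"
Scanning each position:
  Position 0: "ac" => no
  Position 1: "ca" => no
  Position 2: "ab" => no
  Position 3: "bc" => no
  Position 4: "cc" => no
  Position 5: "cc" => no
  Position 6: "cb" => no
  Position 7: "bb" => no
  Position 8: "bb" => no
Total occurrences: 0

0


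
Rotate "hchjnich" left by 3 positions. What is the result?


Input: "hchjnich", rotate left by 3
First 3 characters: "hch"
Remaining characters: "jnich"
Concatenate remaining + first: "jnich" + "hch" = "jnichhch"

jnichhch


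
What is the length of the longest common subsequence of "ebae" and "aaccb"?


LCS of "ebae" and "aaccb"
DP table:
           a    a    c    c    b
      0    0    0    0    0    0
  e   0    0    0    0    0    0
  b   0    0    0    0    0    1
  a   0    1    1    1    1    1
  e   0    1    1    1    1    1
LCS length = dp[4][5] = 1

1


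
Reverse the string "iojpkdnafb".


Input: iojpkdnafb
Reading characters right to left:
  Position 9: 'b'
  Position 8: 'f'
  Position 7: 'a'
  Position 6: 'n'
  Position 5: 'd'
  Position 4: 'k'
  Position 3: 'p'
  Position 2: 'j'
  Position 1: 'o'
  Position 0: 'i'
Reversed: bfandkpjoi

bfandkpjoi


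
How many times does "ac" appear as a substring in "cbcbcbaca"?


Searching for "ac" in "cbcbcbaca"
Scanning each position:
  Position 0: "cb" => no
  Position 1: "bc" => no
  Position 2: "cb" => no
  Position 3: "bc" => no
  Position 4: "cb" => no
  Position 5: "ba" => no
  Position 6: "ac" => MATCH
  Position 7: "ca" => no
Total occurrences: 1

1


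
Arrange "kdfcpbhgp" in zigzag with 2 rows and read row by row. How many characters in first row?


Zigzag "kdfcpbhgp" into 2 rows:
Placing characters:
  'k' => row 0
  'd' => row 1
  'f' => row 0
  'c' => row 1
  'p' => row 0
  'b' => row 1
  'h' => row 0
  'g' => row 1
  'p' => row 0
Rows:
  Row 0: "kfphp"
  Row 1: "dcbg"
First row length: 5

5


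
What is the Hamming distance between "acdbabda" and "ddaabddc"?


Comparing "acdbabda" and "ddaabddc" position by position:
  Position 0: 'a' vs 'd' => differ
  Position 1: 'c' vs 'd' => differ
  Position 2: 'd' vs 'a' => differ
  Position 3: 'b' vs 'a' => differ
  Position 4: 'a' vs 'b' => differ
  Position 5: 'b' vs 'd' => differ
  Position 6: 'd' vs 'd' => same
  Position 7: 'a' vs 'c' => differ
Total differences (Hamming distance): 7

7


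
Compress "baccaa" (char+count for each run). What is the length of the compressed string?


Input: baccaa
Runs:
  'b' x 1 => "b1"
  'a' x 1 => "a1"
  'c' x 2 => "c2"
  'a' x 2 => "a2"
Compressed: "b1a1c2a2"
Compressed length: 8

8


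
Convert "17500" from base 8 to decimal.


Input: "17500" in base 8
Positional expansion:
  Digit '1' (value 1) x 8^4 = 4096
  Digit '7' (value 7) x 8^3 = 3584
  Digit '5' (value 5) x 8^2 = 320
  Digit '0' (value 0) x 8^1 = 0
  Digit '0' (value 0) x 8^0 = 0
Sum = 8000

8000


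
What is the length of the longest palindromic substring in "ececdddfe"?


Input: "ececdddfe"
Checking substrings for palindromes:
  [0:3] "ece" (len 3) => palindrome
  [1:4] "cec" (len 3) => palindrome
  [4:7] "ddd" (len 3) => palindrome
  [4:6] "dd" (len 2) => palindrome
  [5:7] "dd" (len 2) => palindrome
Longest palindromic substring: "ece" with length 3

3


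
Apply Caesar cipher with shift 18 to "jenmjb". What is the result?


Caesar cipher: shift "jenmjb" by 18
  'j' (pos 9) + 18 = pos 1 = 'b'
  'e' (pos 4) + 18 = pos 22 = 'w'
  'n' (pos 13) + 18 = pos 5 = 'f'
  'm' (pos 12) + 18 = pos 4 = 'e'
  'j' (pos 9) + 18 = pos 1 = 'b'
  'b' (pos 1) + 18 = pos 19 = 't'
Result: bwfebt

bwfebt


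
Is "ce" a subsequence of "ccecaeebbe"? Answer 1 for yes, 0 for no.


Check if "ce" is a subsequence of "ccecaeebbe"
Greedy scan:
  Position 0 ('c'): matches sub[0] = 'c'
  Position 1 ('c'): no match needed
  Position 2 ('e'): matches sub[1] = 'e'
  Position 3 ('c'): no match needed
  Position 4 ('a'): no match needed
  Position 5 ('e'): no match needed
  Position 6 ('e'): no match needed
  Position 7 ('b'): no match needed
  Position 8 ('b'): no match needed
  Position 9 ('e'): no match needed
All 2 characters matched => is a subsequence

1


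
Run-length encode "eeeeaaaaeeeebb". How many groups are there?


Input: eeeeaaaaeeeebb
Scanning for consecutive runs:
  Group 1: 'e' x 4 (positions 0-3)
  Group 2: 'a' x 4 (positions 4-7)
  Group 3: 'e' x 4 (positions 8-11)
  Group 4: 'b' x 2 (positions 12-13)
Total groups: 4

4


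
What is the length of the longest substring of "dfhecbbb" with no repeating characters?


Input: "dfhecbbb"
Sliding window (track last position of each char):
  Position 0 ('d'): window [0,0] length 1 -- new best
  Position 1 ('f'): window [0,1] length 2 -- new best
  Position 2 ('h'): window [0,2] length 3 -- new best
  Position 3 ('e'): window [0,3] length 4 -- new best
  Position 4 ('c'): window [0,4] length 5 -- new best
  Position 5 ('b'): window [0,5] length 6 -- new best
  Position 6 ('b'): repeat (last at 5), move window start to 6
  Position 6 ('b'): window [6,6] length 1
  Position 7 ('b'): repeat (last at 6), move window start to 7
  Position 7 ('b'): window [7,7] length 1
Longest substring with no repeats: "dfhecb" with length 6

6


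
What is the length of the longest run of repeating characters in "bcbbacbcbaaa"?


Input: "bcbbacbcbaaa"
Scanning for longest run:
  Position 1 ('c'): new char, reset run to 1
  Position 2 ('b'): new char, reset run to 1
  Position 3 ('b'): continues run of 'b', length=2
  Position 4 ('a'): new char, reset run to 1
  Position 5 ('c'): new char, reset run to 1
  Position 6 ('b'): new char, reset run to 1
  Position 7 ('c'): new char, reset run to 1
  Position 8 ('b'): new char, reset run to 1
  Position 9 ('a'): new char, reset run to 1
  Position 10 ('a'): continues run of 'a', length=2
  Position 11 ('a'): continues run of 'a', length=3
Longest run: 'a' with length 3

3


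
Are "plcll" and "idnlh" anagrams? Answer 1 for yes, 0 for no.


Strings: "plcll", "idnlh"
Sorted first:  clllp
Sorted second: dhiln
Differ at position 0: 'c' vs 'd' => not anagrams

0


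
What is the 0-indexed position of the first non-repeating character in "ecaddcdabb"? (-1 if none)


Input: ecaddcdabb
Character frequencies:
  'a': 2
  'b': 2
  'c': 2
  'd': 3
  'e': 1
Scanning left to right for freq == 1:
  Position 0 ('e'): unique! => answer = 0

0


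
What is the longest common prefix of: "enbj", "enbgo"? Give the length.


Words: enbj, enbgo
  Position 0: all 'e' => match
  Position 1: all 'n' => match
  Position 2: all 'b' => match
  Position 3: ('j', 'g') => mismatch, stop
LCP = "enb" (length 3)

3


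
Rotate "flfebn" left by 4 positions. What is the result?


Input: "flfebn", rotate left by 4
First 4 characters: "flfe"
Remaining characters: "bn"
Concatenate remaining + first: "bn" + "flfe" = "bnflfe"

bnflfe


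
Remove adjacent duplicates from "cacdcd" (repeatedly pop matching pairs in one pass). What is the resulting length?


Input: cacdcd
Stack-based adjacent duplicate removal:
  Read 'c': push. Stack: c
  Read 'a': push. Stack: ca
  Read 'c': push. Stack: cac
  Read 'd': push. Stack: cacd
  Read 'c': push. Stack: cacdc
  Read 'd': push. Stack: cacdcd
Final stack: "cacdcd" (length 6)

6


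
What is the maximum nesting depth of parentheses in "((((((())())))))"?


Input: "((((((())())))))"
Tracking depth:
  Position 0 '(': depth becomes 1
  Position 1 '(': depth becomes 2
  Position 2 '(': depth becomes 3
  Position 3 '(': depth becomes 4
  Position 4 '(': depth becomes 5
  Position 5 '(': depth becomes 6
  Position 6 '(': depth becomes 7
  Position 7 ')': depth becomes 6
  Position 8 ')': depth becomes 5
  Position 9 '(': depth becomes 6
  Position 10 ')': depth becomes 5
  Position 11 ')': depth becomes 4
  Position 12 ')': depth becomes 3
  Position 13 ')': depth becomes 2
  Position 14 ')': depth becomes 1
  Position 15 ')': depth becomes 0
Maximum depth reached: 7

7


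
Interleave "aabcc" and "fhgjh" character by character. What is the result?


Interleaving "aabcc" and "fhgjh":
  Position 0: 'a' from first, 'f' from second => "af"
  Position 1: 'a' from first, 'h' from second => "ah"
  Position 2: 'b' from first, 'g' from second => "bg"
  Position 3: 'c' from first, 'j' from second => "cj"
  Position 4: 'c' from first, 'h' from second => "ch"
Result: afahbgcjch

afahbgcjch


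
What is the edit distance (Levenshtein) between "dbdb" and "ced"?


Computing edit distance: "dbdb" -> "ced"
DP table:
           c    e    d
      0    1    2    3
  d   1    1    2    2
  b   2    2    2    3
  d   3    3    3    2
  b   4    4    4    3
Edit distance = dp[4][3] = 3

3


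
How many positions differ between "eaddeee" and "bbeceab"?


Comparing "eaddeee" and "bbeceab" position by position:
  Position 0: 'e' vs 'b' => DIFFER
  Position 1: 'a' vs 'b' => DIFFER
  Position 2: 'd' vs 'e' => DIFFER
  Position 3: 'd' vs 'c' => DIFFER
  Position 4: 'e' vs 'e' => same
  Position 5: 'e' vs 'a' => DIFFER
  Position 6: 'e' vs 'b' => DIFFER
Positions that differ: 6

6


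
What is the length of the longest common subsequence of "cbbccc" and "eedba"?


LCS of "cbbccc" and "eedba"
DP table:
           e    e    d    b    a
      0    0    0    0    0    0
  c   0    0    0    0    0    0
  b   0    0    0    0    1    1
  b   0    0    0    0    1    1
  c   0    0    0    0    1    1
  c   0    0    0    0    1    1
  c   0    0    0    0    1    1
LCS length = dp[6][5] = 1

1


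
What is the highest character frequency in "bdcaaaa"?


Input: bdcaaaa
Character counts:
  'a': 4
  'b': 1
  'c': 1
  'd': 1
Maximum frequency: 4

4


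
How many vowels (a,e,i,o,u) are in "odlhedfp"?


Input: odlhedfp
Checking each character:
  'o' at position 0: vowel (running total: 1)
  'd' at position 1: consonant
  'l' at position 2: consonant
  'h' at position 3: consonant
  'e' at position 4: vowel (running total: 2)
  'd' at position 5: consonant
  'f' at position 6: consonant
  'p' at position 7: consonant
Total vowels: 2

2


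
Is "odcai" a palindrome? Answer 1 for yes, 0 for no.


Input: odcai
Reversed: iacdo
  Compare pos 0 ('o') with pos 4 ('i'): MISMATCH
  Compare pos 1 ('d') with pos 3 ('a'): MISMATCH
Result: not a palindrome

0


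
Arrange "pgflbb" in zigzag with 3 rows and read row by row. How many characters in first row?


Zigzag "pgflbb" into 3 rows:
Placing characters:
  'p' => row 0
  'g' => row 1
  'f' => row 2
  'l' => row 1
  'b' => row 0
  'b' => row 1
Rows:
  Row 0: "pb"
  Row 1: "glb"
  Row 2: "f"
First row length: 2

2


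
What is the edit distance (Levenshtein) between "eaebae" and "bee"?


Computing edit distance: "eaebae" -> "bee"
DP table:
           b    e    e
      0    1    2    3
  e   1    1    1    2
  a   2    2    2    2
  e   3    3    2    2
  b   4    3    3    3
  a   5    4    4    4
  e   6    5    4    4
Edit distance = dp[6][3] = 4

4


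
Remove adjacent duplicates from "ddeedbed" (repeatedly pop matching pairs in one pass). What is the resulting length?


Input: ddeedbed
Stack-based adjacent duplicate removal:
  Read 'd': push. Stack: d
  Read 'd': matches stack top 'd' => pop. Stack: (empty)
  Read 'e': push. Stack: e
  Read 'e': matches stack top 'e' => pop. Stack: (empty)
  Read 'd': push. Stack: d
  Read 'b': push. Stack: db
  Read 'e': push. Stack: dbe
  Read 'd': push. Stack: dbed
Final stack: "dbed" (length 4)

4


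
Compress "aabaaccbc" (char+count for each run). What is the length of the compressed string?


Input: aabaaccbc
Runs:
  'a' x 2 => "a2"
  'b' x 1 => "b1"
  'a' x 2 => "a2"
  'c' x 2 => "c2"
  'b' x 1 => "b1"
  'c' x 1 => "c1"
Compressed: "a2b1a2c2b1c1"
Compressed length: 12

12


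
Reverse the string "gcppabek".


Input: gcppabek
Reading characters right to left:
  Position 7: 'k'
  Position 6: 'e'
  Position 5: 'b'
  Position 4: 'a'
  Position 3: 'p'
  Position 2: 'p'
  Position 1: 'c'
  Position 0: 'g'
Reversed: kebappcg

kebappcg


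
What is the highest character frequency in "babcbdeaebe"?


Input: babcbdeaebe
Character counts:
  'a': 2
  'b': 4
  'c': 1
  'd': 1
  'e': 3
Maximum frequency: 4

4


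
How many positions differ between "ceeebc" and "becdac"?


Comparing "ceeebc" and "becdac" position by position:
  Position 0: 'c' vs 'b' => DIFFER
  Position 1: 'e' vs 'e' => same
  Position 2: 'e' vs 'c' => DIFFER
  Position 3: 'e' vs 'd' => DIFFER
  Position 4: 'b' vs 'a' => DIFFER
  Position 5: 'c' vs 'c' => same
Positions that differ: 4

4


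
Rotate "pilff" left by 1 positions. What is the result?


Input: "pilff", rotate left by 1
First 1 characters: "p"
Remaining characters: "ilff"
Concatenate remaining + first: "ilff" + "p" = "ilffp"

ilffp


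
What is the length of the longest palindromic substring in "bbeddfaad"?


Input: "bbeddfaad"
Checking substrings for palindromes:
  [0:2] "bb" (len 2) => palindrome
  [3:5] "dd" (len 2) => palindrome
  [6:8] "aa" (len 2) => palindrome
Longest palindromic substring: "bb" with length 2

2


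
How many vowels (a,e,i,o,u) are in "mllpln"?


Input: mllpln
Checking each character:
  'm' at position 0: consonant
  'l' at position 1: consonant
  'l' at position 2: consonant
  'p' at position 3: consonant
  'l' at position 4: consonant
  'n' at position 5: consonant
Total vowels: 0

0


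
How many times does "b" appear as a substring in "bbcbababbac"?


Searching for "b" in "bbcbababbac"
Scanning each position:
  Position 0: "b" => MATCH
  Position 1: "b" => MATCH
  Position 2: "c" => no
  Position 3: "b" => MATCH
  Position 4: "a" => no
  Position 5: "b" => MATCH
  Position 6: "a" => no
  Position 7: "b" => MATCH
  Position 8: "b" => MATCH
  Position 9: "a" => no
  Position 10: "c" => no
Total occurrences: 6

6


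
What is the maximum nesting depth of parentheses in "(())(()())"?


Input: "(())(()())"
Tracking depth:
  Position 0 '(': depth becomes 1
  Position 1 '(': depth becomes 2
  Position 2 ')': depth becomes 1
  Position 3 ')': depth becomes 0
  Position 4 '(': depth becomes 1
  Position 5 '(': depth becomes 2
  Position 6 ')': depth becomes 1
  Position 7 '(': depth becomes 2
  Position 8 ')': depth becomes 1
  Position 9 ')': depth becomes 0
Maximum depth reached: 2

2


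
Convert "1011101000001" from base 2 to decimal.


Input: "1011101000001" in base 2
Positional expansion:
  Digit '1' (value 1) x 2^12 = 4096
  Digit '0' (value 0) x 2^11 = 0
  Digit '1' (value 1) x 2^10 = 1024
  Digit '1' (value 1) x 2^9 = 512
  Digit '1' (value 1) x 2^8 = 256
  Digit '0' (value 0) x 2^7 = 0
  Digit '1' (value 1) x 2^6 = 64
  Digit '0' (value 0) x 2^5 = 0
  Digit '0' (value 0) x 2^4 = 0
  Digit '0' (value 0) x 2^3 = 0
  Digit '0' (value 0) x 2^2 = 0
  Digit '0' (value 0) x 2^1 = 0
  Digit '1' (value 1) x 2^0 = 1
Sum = 5953

5953


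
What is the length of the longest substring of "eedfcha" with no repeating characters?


Input: "eedfcha"
Sliding window (track last position of each char):
  Position 0 ('e'): window [0,0] length 1 -- new best
  Position 1 ('e'): repeat (last at 0), move window start to 1
  Position 1 ('e'): window [1,1] length 1
  Position 2 ('d'): window [1,2] length 2 -- new best
  Position 3 ('f'): window [1,3] length 3 -- new best
  Position 4 ('c'): window [1,4] length 4 -- new best
  Position 5 ('h'): window [1,5] length 5 -- new best
  Position 6 ('a'): window [1,6] length 6 -- new best
Longest substring with no repeats: "edfcha" with length 6

6


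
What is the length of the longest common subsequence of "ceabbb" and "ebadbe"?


LCS of "ceabbb" and "ebadbe"
DP table:
           e    b    a    d    b    e
      0    0    0    0    0    0    0
  c   0    0    0    0    0    0    0
  e   0    1    1    1    1    1    1
  a   0    1    1    2    2    2    2
  b   0    1    2    2    2    3    3
  b   0    1    2    2    2    3    3
  b   0    1    2    2    2    3    3
LCS length = dp[6][6] = 3

3


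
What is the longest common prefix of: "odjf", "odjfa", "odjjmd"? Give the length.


Words: odjf, odjfa, odjjmd
  Position 0: all 'o' => match
  Position 1: all 'd' => match
  Position 2: all 'j' => match
  Position 3: ('f', 'f', 'j') => mismatch, stop
LCP = "odj" (length 3)

3


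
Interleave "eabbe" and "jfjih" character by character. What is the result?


Interleaving "eabbe" and "jfjih":
  Position 0: 'e' from first, 'j' from second => "ej"
  Position 1: 'a' from first, 'f' from second => "af"
  Position 2: 'b' from first, 'j' from second => "bj"
  Position 3: 'b' from first, 'i' from second => "bi"
  Position 4: 'e' from first, 'h' from second => "eh"
Result: ejafbjbieh

ejafbjbieh


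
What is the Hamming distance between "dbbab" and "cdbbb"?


Comparing "dbbab" and "cdbbb" position by position:
  Position 0: 'd' vs 'c' => differ
  Position 1: 'b' vs 'd' => differ
  Position 2: 'b' vs 'b' => same
  Position 3: 'a' vs 'b' => differ
  Position 4: 'b' vs 'b' => same
Total differences (Hamming distance): 3

3


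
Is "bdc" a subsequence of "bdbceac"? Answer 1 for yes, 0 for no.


Check if "bdc" is a subsequence of "bdbceac"
Greedy scan:
  Position 0 ('b'): matches sub[0] = 'b'
  Position 1 ('d'): matches sub[1] = 'd'
  Position 2 ('b'): no match needed
  Position 3 ('c'): matches sub[2] = 'c'
  Position 4 ('e'): no match needed
  Position 5 ('a'): no match needed
  Position 6 ('c'): no match needed
All 3 characters matched => is a subsequence

1


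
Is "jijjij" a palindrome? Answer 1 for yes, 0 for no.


Input: jijjij
Reversed: jijjij
  Compare pos 0 ('j') with pos 5 ('j'): match
  Compare pos 1 ('i') with pos 4 ('i'): match
  Compare pos 2 ('j') with pos 3 ('j'): match
Result: palindrome

1


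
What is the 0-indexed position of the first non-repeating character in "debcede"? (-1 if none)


Input: debcede
Character frequencies:
  'b': 1
  'c': 1
  'd': 2
  'e': 3
Scanning left to right for freq == 1:
  Position 0 ('d'): freq=2, skip
  Position 1 ('e'): freq=3, skip
  Position 2 ('b'): unique! => answer = 2

2


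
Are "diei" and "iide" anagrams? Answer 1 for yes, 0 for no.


Strings: "diei", "iide"
Sorted first:  deii
Sorted second: deii
Sorted forms match => anagrams

1


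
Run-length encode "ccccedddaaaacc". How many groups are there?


Input: ccccedddaaaacc
Scanning for consecutive runs:
  Group 1: 'c' x 4 (positions 0-3)
  Group 2: 'e' x 1 (positions 4-4)
  Group 3: 'd' x 3 (positions 5-7)
  Group 4: 'a' x 4 (positions 8-11)
  Group 5: 'c' x 2 (positions 12-13)
Total groups: 5

5


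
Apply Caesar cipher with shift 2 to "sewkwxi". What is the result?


Caesar cipher: shift "sewkwxi" by 2
  's' (pos 18) + 2 = pos 20 = 'u'
  'e' (pos 4) + 2 = pos 6 = 'g'
  'w' (pos 22) + 2 = pos 24 = 'y'
  'k' (pos 10) + 2 = pos 12 = 'm'
  'w' (pos 22) + 2 = pos 24 = 'y'
  'x' (pos 23) + 2 = pos 25 = 'z'
  'i' (pos 8) + 2 = pos 10 = 'k'
Result: ugymyzk

ugymyzk


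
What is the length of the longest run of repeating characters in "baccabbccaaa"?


Input: "baccabbccaaa"
Scanning for longest run:
  Position 1 ('a'): new char, reset run to 1
  Position 2 ('c'): new char, reset run to 1
  Position 3 ('c'): continues run of 'c', length=2
  Position 4 ('a'): new char, reset run to 1
  Position 5 ('b'): new char, reset run to 1
  Position 6 ('b'): continues run of 'b', length=2
  Position 7 ('c'): new char, reset run to 1
  Position 8 ('c'): continues run of 'c', length=2
  Position 9 ('a'): new char, reset run to 1
  Position 10 ('a'): continues run of 'a', length=2
  Position 11 ('a'): continues run of 'a', length=3
Longest run: 'a' with length 3

3


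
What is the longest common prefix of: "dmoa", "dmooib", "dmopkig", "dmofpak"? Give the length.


Words: dmoa, dmooib, dmopkig, dmofpak
  Position 0: all 'd' => match
  Position 1: all 'm' => match
  Position 2: all 'o' => match
  Position 3: ('a', 'o', 'p', 'f') => mismatch, stop
LCP = "dmo" (length 3)

3


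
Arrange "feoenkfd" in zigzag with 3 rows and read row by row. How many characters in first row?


Zigzag "feoenkfd" into 3 rows:
Placing characters:
  'f' => row 0
  'e' => row 1
  'o' => row 2
  'e' => row 1
  'n' => row 0
  'k' => row 1
  'f' => row 2
  'd' => row 1
Rows:
  Row 0: "fn"
  Row 1: "eekd"
  Row 2: "of"
First row length: 2

2


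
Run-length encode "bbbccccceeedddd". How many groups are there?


Input: bbbccccceeedddd
Scanning for consecutive runs:
  Group 1: 'b' x 3 (positions 0-2)
  Group 2: 'c' x 5 (positions 3-7)
  Group 3: 'e' x 3 (positions 8-10)
  Group 4: 'd' x 4 (positions 11-14)
Total groups: 4

4


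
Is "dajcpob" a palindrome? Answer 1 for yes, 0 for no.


Input: dajcpob
Reversed: bopcjad
  Compare pos 0 ('d') with pos 6 ('b'): MISMATCH
  Compare pos 1 ('a') with pos 5 ('o'): MISMATCH
  Compare pos 2 ('j') with pos 4 ('p'): MISMATCH
Result: not a palindrome

0


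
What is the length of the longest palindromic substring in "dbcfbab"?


Input: "dbcfbab"
Checking substrings for palindromes:
  [4:7] "bab" (len 3) => palindrome
Longest palindromic substring: "bab" with length 3

3


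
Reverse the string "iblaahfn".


Input: iblaahfn
Reading characters right to left:
  Position 7: 'n'
  Position 6: 'f'
  Position 5: 'h'
  Position 4: 'a'
  Position 3: 'a'
  Position 2: 'l'
  Position 1: 'b'
  Position 0: 'i'
Reversed: nfhaalbi

nfhaalbi


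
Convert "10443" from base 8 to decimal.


Input: "10443" in base 8
Positional expansion:
  Digit '1' (value 1) x 8^4 = 4096
  Digit '0' (value 0) x 8^3 = 0
  Digit '4' (value 4) x 8^2 = 256
  Digit '4' (value 4) x 8^1 = 32
  Digit '3' (value 3) x 8^0 = 3
Sum = 4387

4387


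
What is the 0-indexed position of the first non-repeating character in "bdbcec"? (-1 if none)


Input: bdbcec
Character frequencies:
  'b': 2
  'c': 2
  'd': 1
  'e': 1
Scanning left to right for freq == 1:
  Position 0 ('b'): freq=2, skip
  Position 1 ('d'): unique! => answer = 1

1


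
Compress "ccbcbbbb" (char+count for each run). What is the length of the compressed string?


Input: ccbcbbbb
Runs:
  'c' x 2 => "c2"
  'b' x 1 => "b1"
  'c' x 1 => "c1"
  'b' x 4 => "b4"
Compressed: "c2b1c1b4"
Compressed length: 8

8


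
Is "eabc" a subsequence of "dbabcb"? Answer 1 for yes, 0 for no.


Check if "eabc" is a subsequence of "dbabcb"
Greedy scan:
  Position 0 ('d'): no match needed
  Position 1 ('b'): no match needed
  Position 2 ('a'): no match needed
  Position 3 ('b'): no match needed
  Position 4 ('c'): no match needed
  Position 5 ('b'): no match needed
Only matched 0/4 characters => not a subsequence

0


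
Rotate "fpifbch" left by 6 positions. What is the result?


Input: "fpifbch", rotate left by 6
First 6 characters: "fpifbc"
Remaining characters: "h"
Concatenate remaining + first: "h" + "fpifbc" = "hfpifbc"

hfpifbc


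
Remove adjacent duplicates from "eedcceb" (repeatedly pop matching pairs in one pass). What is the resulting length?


Input: eedcceb
Stack-based adjacent duplicate removal:
  Read 'e': push. Stack: e
  Read 'e': matches stack top 'e' => pop. Stack: (empty)
  Read 'd': push. Stack: d
  Read 'c': push. Stack: dc
  Read 'c': matches stack top 'c' => pop. Stack: d
  Read 'e': push. Stack: de
  Read 'b': push. Stack: deb
Final stack: "deb" (length 3)

3


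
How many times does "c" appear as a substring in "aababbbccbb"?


Searching for "c" in "aababbbccbb"
Scanning each position:
  Position 0: "a" => no
  Position 1: "a" => no
  Position 2: "b" => no
  Position 3: "a" => no
  Position 4: "b" => no
  Position 5: "b" => no
  Position 6: "b" => no
  Position 7: "c" => MATCH
  Position 8: "c" => MATCH
  Position 9: "b" => no
  Position 10: "b" => no
Total occurrences: 2

2


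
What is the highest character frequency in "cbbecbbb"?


Input: cbbecbbb
Character counts:
  'b': 5
  'c': 2
  'e': 1
Maximum frequency: 5

5


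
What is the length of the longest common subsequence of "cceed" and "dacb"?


LCS of "cceed" and "dacb"
DP table:
           d    a    c    b
      0    0    0    0    0
  c   0    0    0    1    1
  c   0    0    0    1    1
  e   0    0    0    1    1
  e   0    0    0    1    1
  d   0    1    1    1    1
LCS length = dp[5][4] = 1

1


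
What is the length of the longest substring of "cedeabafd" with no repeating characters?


Input: "cedeabafd"
Sliding window (track last position of each char):
  Position 0 ('c'): window [0,0] length 1 -- new best
  Position 1 ('e'): window [0,1] length 2 -- new best
  Position 2 ('d'): window [0,2] length 3 -- new best
  Position 3 ('e'): repeat (last at 1), move window start to 2
  Position 3 ('e'): window [2,3] length 2
  Position 4 ('a'): window [2,4] length 3
  Position 5 ('b'): window [2,5] length 4 -- new best
  Position 6 ('a'): repeat (last at 4), move window start to 5
  Position 6 ('a'): window [5,6] length 2
  Position 7 ('f'): window [5,7] length 3
  Position 8 ('d'): window [5,8] length 4
Longest substring with no repeats: "deab" with length 4

4


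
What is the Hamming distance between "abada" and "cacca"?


Comparing "abada" and "cacca" position by position:
  Position 0: 'a' vs 'c' => differ
  Position 1: 'b' vs 'a' => differ
  Position 2: 'a' vs 'c' => differ
  Position 3: 'd' vs 'c' => differ
  Position 4: 'a' vs 'a' => same
Total differences (Hamming distance): 4

4


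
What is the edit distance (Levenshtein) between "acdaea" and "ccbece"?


Computing edit distance: "acdaea" -> "ccbece"
DP table:
           c    c    b    e    c    e
      0    1    2    3    4    5    6
  a   1    1    2    3    4    5    6
  c   2    1    1    2    3    4    5
  d   3    2    2    2    3    4    5
  a   4    3    3    3    3    4    5
  e   5    4    4    4    3    4    4
  a   6    5    5    5    4    4    5
Edit distance = dp[6][6] = 5

5


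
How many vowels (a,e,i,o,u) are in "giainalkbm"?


Input: giainalkbm
Checking each character:
  'g' at position 0: consonant
  'i' at position 1: vowel (running total: 1)
  'a' at position 2: vowel (running total: 2)
  'i' at position 3: vowel (running total: 3)
  'n' at position 4: consonant
  'a' at position 5: vowel (running total: 4)
  'l' at position 6: consonant
  'k' at position 7: consonant
  'b' at position 8: consonant
  'm' at position 9: consonant
Total vowels: 4

4


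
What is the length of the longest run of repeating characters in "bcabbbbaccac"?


Input: "bcabbbbaccac"
Scanning for longest run:
  Position 1 ('c'): new char, reset run to 1
  Position 2 ('a'): new char, reset run to 1
  Position 3 ('b'): new char, reset run to 1
  Position 4 ('b'): continues run of 'b', length=2
  Position 5 ('b'): continues run of 'b', length=3
  Position 6 ('b'): continues run of 'b', length=4
  Position 7 ('a'): new char, reset run to 1
  Position 8 ('c'): new char, reset run to 1
  Position 9 ('c'): continues run of 'c', length=2
  Position 10 ('a'): new char, reset run to 1
  Position 11 ('c'): new char, reset run to 1
Longest run: 'b' with length 4

4


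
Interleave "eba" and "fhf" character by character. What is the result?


Interleaving "eba" and "fhf":
  Position 0: 'e' from first, 'f' from second => "ef"
  Position 1: 'b' from first, 'h' from second => "bh"
  Position 2: 'a' from first, 'f' from second => "af"
Result: efbhaf

efbhaf


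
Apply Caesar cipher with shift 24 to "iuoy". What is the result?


Caesar cipher: shift "iuoy" by 24
  'i' (pos 8) + 24 = pos 6 = 'g'
  'u' (pos 20) + 24 = pos 18 = 's'
  'o' (pos 14) + 24 = pos 12 = 'm'
  'y' (pos 24) + 24 = pos 22 = 'w'
Result: gsmw

gsmw


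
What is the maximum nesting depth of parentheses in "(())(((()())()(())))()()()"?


Input: "(())(((()())()(())))()()()"
Tracking depth:
  Position 0 '(': depth becomes 1
  Position 1 '(': depth becomes 2
  Position 2 ')': depth becomes 1
  Position 3 ')': depth becomes 0
  Position 4 '(': depth becomes 1
  Position 5 '(': depth becomes 2
  Position 6 '(': depth becomes 3
  Position 7 '(': depth becomes 4
  Position 8 ')': depth becomes 3
  Position 9 '(': depth becomes 4
  Position 10 ')': depth becomes 3
  Position 11 ')': depth becomes 2
  Position 12 '(': depth becomes 3
  Position 13 ')': depth becomes 2
  Position 14 '(': depth becomes 3
  Position 15 '(': depth becomes 4
  Position 16 ')': depth becomes 3
  Position 17 ')': depth becomes 2
  Position 18 ')': depth becomes 1
  Position 19 ')': depth becomes 0
  Position 20 '(': depth becomes 1
  Position 21 ')': depth becomes 0
  Position 22 '(': depth becomes 1
  Position 23 ')': depth becomes 0
  Position 24 '(': depth becomes 1
  Position 25 ')': depth becomes 0
Maximum depth reached: 4

4


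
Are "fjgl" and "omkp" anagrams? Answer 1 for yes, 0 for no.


Strings: "fjgl", "omkp"
Sorted first:  fgjl
Sorted second: kmop
Differ at position 0: 'f' vs 'k' => not anagrams

0


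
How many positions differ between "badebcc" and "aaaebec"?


Comparing "badebcc" and "aaaebec" position by position:
  Position 0: 'b' vs 'a' => DIFFER
  Position 1: 'a' vs 'a' => same
  Position 2: 'd' vs 'a' => DIFFER
  Position 3: 'e' vs 'e' => same
  Position 4: 'b' vs 'b' => same
  Position 5: 'c' vs 'e' => DIFFER
  Position 6: 'c' vs 'c' => same
Positions that differ: 3

3


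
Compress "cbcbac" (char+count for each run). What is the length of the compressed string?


Input: cbcbac
Runs:
  'c' x 1 => "c1"
  'b' x 1 => "b1"
  'c' x 1 => "c1"
  'b' x 1 => "b1"
  'a' x 1 => "a1"
  'c' x 1 => "c1"
Compressed: "c1b1c1b1a1c1"
Compressed length: 12

12


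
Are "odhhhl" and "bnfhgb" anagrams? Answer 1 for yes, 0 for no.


Strings: "odhhhl", "bnfhgb"
Sorted first:  dhhhlo
Sorted second: bbfghn
Differ at position 0: 'd' vs 'b' => not anagrams

0


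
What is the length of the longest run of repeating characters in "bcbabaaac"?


Input: "bcbabaaac"
Scanning for longest run:
  Position 1 ('c'): new char, reset run to 1
  Position 2 ('b'): new char, reset run to 1
  Position 3 ('a'): new char, reset run to 1
  Position 4 ('b'): new char, reset run to 1
  Position 5 ('a'): new char, reset run to 1
  Position 6 ('a'): continues run of 'a', length=2
  Position 7 ('a'): continues run of 'a', length=3
  Position 8 ('c'): new char, reset run to 1
Longest run: 'a' with length 3

3


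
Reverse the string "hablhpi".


Input: hablhpi
Reading characters right to left:
  Position 6: 'i'
  Position 5: 'p'
  Position 4: 'h'
  Position 3: 'l'
  Position 2: 'b'
  Position 1: 'a'
  Position 0: 'h'
Reversed: iphlbah

iphlbah


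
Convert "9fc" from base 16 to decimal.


Input: "9fc" in base 16
Positional expansion:
  Digit '9' (value 9) x 16^2 = 2304
  Digit 'f' (value 15) x 16^1 = 240
  Digit 'c' (value 12) x 16^0 = 12
Sum = 2556

2556


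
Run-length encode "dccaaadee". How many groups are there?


Input: dccaaadee
Scanning for consecutive runs:
  Group 1: 'd' x 1 (positions 0-0)
  Group 2: 'c' x 2 (positions 1-2)
  Group 3: 'a' x 3 (positions 3-5)
  Group 4: 'd' x 1 (positions 6-6)
  Group 5: 'e' x 2 (positions 7-8)
Total groups: 5

5


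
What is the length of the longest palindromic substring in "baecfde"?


Input: "baecfde"
Checking substrings for palindromes:
  No multi-char palindromic substrings found
Longest palindromic substring: "b" with length 1

1


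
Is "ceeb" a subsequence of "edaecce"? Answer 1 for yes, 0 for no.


Check if "ceeb" is a subsequence of "edaecce"
Greedy scan:
  Position 0 ('e'): no match needed
  Position 1 ('d'): no match needed
  Position 2 ('a'): no match needed
  Position 3 ('e'): no match needed
  Position 4 ('c'): matches sub[0] = 'c'
  Position 5 ('c'): no match needed
  Position 6 ('e'): matches sub[1] = 'e'
Only matched 2/4 characters => not a subsequence

0


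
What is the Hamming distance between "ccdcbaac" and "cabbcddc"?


Comparing "ccdcbaac" and "cabbcddc" position by position:
  Position 0: 'c' vs 'c' => same
  Position 1: 'c' vs 'a' => differ
  Position 2: 'd' vs 'b' => differ
  Position 3: 'c' vs 'b' => differ
  Position 4: 'b' vs 'c' => differ
  Position 5: 'a' vs 'd' => differ
  Position 6: 'a' vs 'd' => differ
  Position 7: 'c' vs 'c' => same
Total differences (Hamming distance): 6

6


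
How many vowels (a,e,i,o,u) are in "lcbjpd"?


Input: lcbjpd
Checking each character:
  'l' at position 0: consonant
  'c' at position 1: consonant
  'b' at position 2: consonant
  'j' at position 3: consonant
  'p' at position 4: consonant
  'd' at position 5: consonant
Total vowels: 0

0


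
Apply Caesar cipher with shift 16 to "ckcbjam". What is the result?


Caesar cipher: shift "ckcbjam" by 16
  'c' (pos 2) + 16 = pos 18 = 's'
  'k' (pos 10) + 16 = pos 0 = 'a'
  'c' (pos 2) + 16 = pos 18 = 's'
  'b' (pos 1) + 16 = pos 17 = 'r'
  'j' (pos 9) + 16 = pos 25 = 'z'
  'a' (pos 0) + 16 = pos 16 = 'q'
  'm' (pos 12) + 16 = pos 2 = 'c'
Result: sasrzqc

sasrzqc
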